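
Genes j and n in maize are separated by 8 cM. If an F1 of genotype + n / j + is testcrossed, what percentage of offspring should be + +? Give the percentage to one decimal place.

A map distance of 8 cM corresponds to a recombination frequency of 0.080.
The F1 is + n / j +, so + + is a recombinant gamete class with expected frequency r/2 = 0.080/2 = 0.0400.
That is 0.0400 = 4.0% of the progeny.

4.0%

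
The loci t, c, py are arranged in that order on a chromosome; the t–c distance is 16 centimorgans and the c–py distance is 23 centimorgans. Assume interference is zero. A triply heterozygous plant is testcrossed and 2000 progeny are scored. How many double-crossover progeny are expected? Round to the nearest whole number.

74

Map distances give recombination frequencies of 0.160 and 0.230 for the two intervals.
With no interference, expected double-crossover frequency = 0.160 × 0.230 = 0.03680.
Expected number = 0.03680 × 2000 = 73.60 ≈ 74.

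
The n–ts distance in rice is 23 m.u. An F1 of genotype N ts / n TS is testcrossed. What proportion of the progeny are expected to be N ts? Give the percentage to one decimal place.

38.5%

A map distance of 23 m.u. corresponds to a recombination frequency of 0.230.
The F1 is N ts / n TS, so N ts is a parental gamete class with expected frequency (1 − r)/2 = 0.770/2 = 0.3850.
That is 0.3850 = 38.5% of the progeny.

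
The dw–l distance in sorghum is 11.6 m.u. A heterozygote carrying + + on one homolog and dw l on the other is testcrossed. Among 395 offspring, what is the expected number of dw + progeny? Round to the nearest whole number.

A map distance of 11.6 m.u. corresponds to a recombination frequency of 0.116.
The F1 is + + / dw l, so dw + is a recombinant gamete class with expected frequency r/2 = 0.116/2 = 0.0580.
Expected number = 0.0580 × 395 = 22.91 ≈ 23.

23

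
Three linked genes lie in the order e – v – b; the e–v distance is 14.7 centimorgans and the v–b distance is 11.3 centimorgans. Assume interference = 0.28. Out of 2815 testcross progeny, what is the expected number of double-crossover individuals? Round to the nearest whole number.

34

Map distances give recombination frequencies of 0.147 and 0.113 for the two intervals.
With interference 0.28 (so coincidence = 0.72), expected double-crossover frequency = 0.147 × 0.113 × 0.72 = 0.01196.
Expected number = 0.01196 × 2815 = 33.67 ≈ 34.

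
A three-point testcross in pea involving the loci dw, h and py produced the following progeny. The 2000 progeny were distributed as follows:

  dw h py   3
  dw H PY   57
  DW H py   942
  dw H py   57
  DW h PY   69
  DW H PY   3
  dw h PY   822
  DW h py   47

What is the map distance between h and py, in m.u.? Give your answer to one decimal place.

5.5 m.u.

The two most frequent reciprocal classes, dw h PY and DW H py, are the parental types, so the F1 was dw h PY / DW H py.
The two rarest classes, dw h py and DW H PY, are the double crossovers. Comparing them with the parentals, only the py allele has switched, so py is the middle locus and the order is dw – py – h.
Crossovers in the py–h interval produce the single-crossover classes dw H PY and DW h py (57 + 47 = 104) plus the double crossovers (6).
RF(py–h) = (104 + 6) / 2000 = 110/2000 = 0.0550 → 5.5 m.u.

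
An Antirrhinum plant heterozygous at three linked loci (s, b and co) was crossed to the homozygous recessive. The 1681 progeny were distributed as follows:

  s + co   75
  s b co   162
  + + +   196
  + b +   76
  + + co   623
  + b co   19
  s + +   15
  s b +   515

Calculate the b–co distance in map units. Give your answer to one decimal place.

The two most frequent reciprocal classes, s b + and + + co, are the parental types, so the F1 was s b + / + + co.
The two rarest classes, s + + and + b co, are the double crossovers. Comparing them with the parentals, only the b allele has switched, so b is the middle locus and the order is co – b – s.
Crossovers in the co–b interval produce the single-crossover classes s b co and + + + (162 + 196 = 358) plus the double crossovers (34).
RF(co–b) = (358 + 34) / 1681 = 392/1681 = 0.2332 → 23.3 map units.

23.3 map units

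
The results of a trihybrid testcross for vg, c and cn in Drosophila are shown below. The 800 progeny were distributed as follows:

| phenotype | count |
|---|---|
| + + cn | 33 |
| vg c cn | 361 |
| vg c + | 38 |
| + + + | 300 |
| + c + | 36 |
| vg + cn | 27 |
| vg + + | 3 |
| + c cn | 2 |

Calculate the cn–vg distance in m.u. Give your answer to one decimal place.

The two most frequent reciprocal classes, vg c cn and + + +, are the parental types, so the F1 was vg c cn / + + +.
The two rarest classes, + c cn and vg + +, are the double crossovers. Comparing them with the parentals, only the vg allele has switched, so vg is the middle locus and the order is cn – vg – c.
Crossovers in the cn–vg interval produce the single-crossover classes vg c + and + + cn (38 + 33 = 71) plus the double crossovers (5).
RF(cn–vg) = (71 + 5) / 800 = 76/800 = 0.0950 → 9.5 m.u.

9.5 m.u.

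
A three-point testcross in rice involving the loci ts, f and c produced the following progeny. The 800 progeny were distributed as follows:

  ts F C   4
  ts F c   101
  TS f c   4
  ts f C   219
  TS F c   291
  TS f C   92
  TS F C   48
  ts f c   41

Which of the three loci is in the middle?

f

The two most frequent reciprocal classes, ts f C and TS F c, are the parental types, so the F1 was ts f C / TS F c.
The two rarest classes, ts F C and TS f c, are the double crossovers. Comparing them with the parentals, only the f allele has switched, so f is the middle locus and the order is c – f – ts.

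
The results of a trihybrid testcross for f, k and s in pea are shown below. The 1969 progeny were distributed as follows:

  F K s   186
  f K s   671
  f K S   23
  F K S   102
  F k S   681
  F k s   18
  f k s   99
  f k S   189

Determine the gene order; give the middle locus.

The two most frequent reciprocal classes, f K s and F k S, are the parental types, so the F1 was f K s / F k S.
The two rarest classes, f K S and F k s, are the double crossovers. Comparing them with the parentals, only the s allele has switched, so s is the middle locus and the order is f – s – k.

s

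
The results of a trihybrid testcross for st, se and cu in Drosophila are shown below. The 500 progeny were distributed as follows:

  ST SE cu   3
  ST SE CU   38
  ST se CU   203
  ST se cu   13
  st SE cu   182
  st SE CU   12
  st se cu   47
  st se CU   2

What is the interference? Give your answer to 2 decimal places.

The two most frequent reciprocal classes, st SE cu and ST se CU, are the parental types, so the F1 was st SE cu / ST se CU.
The two rarest classes, ST SE cu and st se CU, are the double crossovers. Comparing them with the parentals, only the st allele has switched, so st is the middle locus and the order is cu – st – se.
cu–st: (25 + 5)/500 = 0.0600; st–se: (85 + 5)/500 = 0.1800.
Expected DCO frequency = 0.0600 × 0.1800 ≈ 0.01080; observed = 5/500 ≈ 0.01000.
Coefficient of coincidence = 0.01000/0.01080 ≈ 0.93; interference = 1 − 0.93 = 0.07.

0.07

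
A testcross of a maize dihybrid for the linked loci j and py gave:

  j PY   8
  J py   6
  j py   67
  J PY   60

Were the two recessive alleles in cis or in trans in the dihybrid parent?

The two most frequent classes are J PY (60) and j py (67); these are the parental (non-recombinant) types.
So the F1 carried J PY on one chromosome and j py on the other — the recessive alleles are on the same chromosome (cis / coupling).

cis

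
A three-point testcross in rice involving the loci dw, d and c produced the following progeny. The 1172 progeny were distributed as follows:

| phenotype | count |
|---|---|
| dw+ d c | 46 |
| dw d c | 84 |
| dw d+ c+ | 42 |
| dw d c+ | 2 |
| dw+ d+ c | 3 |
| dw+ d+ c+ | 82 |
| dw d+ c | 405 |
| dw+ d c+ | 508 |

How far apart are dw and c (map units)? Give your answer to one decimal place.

The two most frequent reciprocal classes, dw+ d c+ and dw d+ c, are the parental types, so the F1 was dw+ d c+ / dw d+ c.
The two rarest classes, dw d c+ and dw+ d+ c, are the double crossovers. Comparing them with the parentals, only the dw allele has switched, so dw is the middle locus and the order is d – dw – c.
Crossovers in the dw–c interval produce the single-crossover classes dw+ d c and dw d+ c+ (46 + 42 = 88) plus the double crossovers (5).
RF(dw–c) = (88 + 5) / 1172 = 93/1172 = 0.0794 → 7.9 map units.

7.9 map units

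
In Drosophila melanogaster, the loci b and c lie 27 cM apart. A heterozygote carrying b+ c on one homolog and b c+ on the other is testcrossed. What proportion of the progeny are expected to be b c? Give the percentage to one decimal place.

A map distance of 27 cM corresponds to a recombination frequency of 0.270.
The F1 is b+ c / b c+, so b c is a recombinant gamete class with expected frequency r/2 = 0.270/2 = 0.1350.
That is 0.1350 = 13.5% of the progeny.

13.5%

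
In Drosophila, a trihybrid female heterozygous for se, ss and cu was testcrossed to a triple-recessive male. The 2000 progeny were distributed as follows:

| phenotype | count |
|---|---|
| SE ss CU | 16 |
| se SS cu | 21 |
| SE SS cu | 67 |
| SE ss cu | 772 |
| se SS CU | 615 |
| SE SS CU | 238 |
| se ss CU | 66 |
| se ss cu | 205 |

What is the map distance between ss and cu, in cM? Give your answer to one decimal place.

The two most frequent reciprocal classes, se SS CU and SE ss cu, are the parental types, so the F1 was se SS CU / SE ss cu.
The two rarest classes, se SS cu and SE ss CU, are the double crossovers. Comparing them with the parentals, only the cu allele has switched, so cu is the middle locus and the order is se – cu – ss.
Crossovers in the cu–ss interval produce the single-crossover classes se ss CU and SE SS cu (66 + 67 = 133) plus the double crossovers (37).
RF(cu–ss) = (133 + 37) / 2000 = 170/2000 = 0.0850 → 8.5 cM.

8.5 cM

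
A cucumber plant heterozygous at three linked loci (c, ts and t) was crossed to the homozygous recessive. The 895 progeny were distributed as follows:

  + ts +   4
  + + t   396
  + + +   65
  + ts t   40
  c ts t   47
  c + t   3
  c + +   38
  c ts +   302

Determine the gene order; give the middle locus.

The two most frequent reciprocal classes, + + t and c ts +, are the parental types, so the F1 was + + t / c ts +.
The two rarest classes, c + t and + ts +, are the double crossovers. Comparing them with the parentals, only the c allele has switched, so c is the middle locus and the order is ts – c – t.

c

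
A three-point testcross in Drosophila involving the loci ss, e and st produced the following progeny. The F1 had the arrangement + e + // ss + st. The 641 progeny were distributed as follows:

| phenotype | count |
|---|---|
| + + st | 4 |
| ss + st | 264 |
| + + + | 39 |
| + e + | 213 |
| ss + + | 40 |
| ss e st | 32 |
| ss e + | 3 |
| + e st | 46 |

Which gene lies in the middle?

ss

The two rarest classes, ss e + and + + st, are the double crossovers. Comparing them with the parentals, only the ss allele has switched, so ss is the middle locus and the order is e – ss – st.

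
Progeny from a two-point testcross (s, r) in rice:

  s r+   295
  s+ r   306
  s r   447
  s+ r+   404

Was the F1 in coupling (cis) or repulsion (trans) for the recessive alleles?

The two most frequent classes are s+ r+ (404) and s r (447); these are the parental (non-recombinant) types.
So the F1 carried s+ r+ on one chromosome and s r on the other — the recessive alleles are on the same chromosome (cis / coupling).

cis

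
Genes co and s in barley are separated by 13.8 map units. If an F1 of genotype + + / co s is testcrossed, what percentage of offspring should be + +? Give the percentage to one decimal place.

A map distance of 13.8 map units corresponds to a recombination frequency of 0.138.
The F1 is + + / co s, so + + is a parental gamete class with expected frequency (1 − r)/2 = 0.862/2 = 0.4310.
That is 0.4310 = 43.1% of the progeny.

43.1%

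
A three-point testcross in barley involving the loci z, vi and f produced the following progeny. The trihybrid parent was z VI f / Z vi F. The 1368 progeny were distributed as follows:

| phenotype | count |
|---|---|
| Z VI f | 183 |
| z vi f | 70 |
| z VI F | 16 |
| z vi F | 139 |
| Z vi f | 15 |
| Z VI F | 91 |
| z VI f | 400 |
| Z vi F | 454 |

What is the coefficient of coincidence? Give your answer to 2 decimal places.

0.63

The two rarest classes, z VI F and Z vi f, are the double crossovers. Comparing them with the parentals, only the f allele has switched, so f is the middle locus and the order is z – f – vi.
z–f: (322 + 31)/1368 = 0.2580; f–vi: (161 + 31)/1368 = 0.1404.
Expected DCO frequency = 0.2580 × 0.1404 ≈ 0.03622; observed = 31/1368 ≈ 0.02266.
Coefficient of coincidence = 0.02266/0.03622 ≈ 0.63.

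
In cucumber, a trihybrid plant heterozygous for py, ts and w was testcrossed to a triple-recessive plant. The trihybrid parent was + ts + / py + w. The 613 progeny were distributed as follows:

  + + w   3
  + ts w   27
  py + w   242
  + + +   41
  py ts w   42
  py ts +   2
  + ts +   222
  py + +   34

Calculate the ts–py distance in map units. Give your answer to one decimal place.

The two rarest classes, py ts + and + + w, are the double crossovers. Comparing them with the parentals, only the py allele has switched, so py is the middle locus and the order is w – py – ts.
Crossovers in the py–ts interval produce the single-crossover classes + + + and py ts w (41 + 42 = 83) plus the double crossovers (5).
RF(py–ts) = (83 + 5) / 613 = 88/613 = 0.1436 → 14.4 map units.

14.4 map units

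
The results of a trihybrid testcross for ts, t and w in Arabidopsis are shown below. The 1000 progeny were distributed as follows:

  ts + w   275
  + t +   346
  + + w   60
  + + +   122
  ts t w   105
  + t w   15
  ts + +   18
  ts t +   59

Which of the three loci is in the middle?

w

The two most frequent reciprocal classes, + t + and ts + w, are the parental types, so the F1 was + t + / ts + w.
The two rarest classes, + t w and ts + +, are the double crossovers. Comparing them with the parentals, only the w allele has switched, so w is the middle locus and the order is ts – w – t.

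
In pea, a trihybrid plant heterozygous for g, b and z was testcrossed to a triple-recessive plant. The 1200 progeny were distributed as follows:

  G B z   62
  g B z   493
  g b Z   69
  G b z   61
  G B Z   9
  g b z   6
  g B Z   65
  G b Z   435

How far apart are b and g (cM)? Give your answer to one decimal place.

12.2 cM

The two most frequent reciprocal classes, G b Z and g B z, are the parental types, so the F1 was G b Z / g B z.
The two rarest classes, G B Z and g b z, are the double crossovers. Comparing them with the parentals, only the b allele has switched, so b is the middle locus and the order is g – b – z.
Crossovers in the g–b interval produce the single-crossover classes g b Z and G B z (69 + 62 = 131) plus the double crossovers (15).
RF(g–b) = (131 + 15) / 1200 = 146/1200 = 0.1217 → 12.2 cM.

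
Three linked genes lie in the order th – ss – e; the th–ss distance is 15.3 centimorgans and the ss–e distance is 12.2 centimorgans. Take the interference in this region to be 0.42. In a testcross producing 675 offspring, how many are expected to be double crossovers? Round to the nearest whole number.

7

Map distances give recombination frequencies of 0.153 and 0.122 for the two intervals.
With interference 0.42 (so coincidence = 0.58), expected double-crossover frequency = 0.153 × 0.122 × 0.58 = 0.01083.
Expected number = 0.01083 × 675 = 7.31 ≈ 7.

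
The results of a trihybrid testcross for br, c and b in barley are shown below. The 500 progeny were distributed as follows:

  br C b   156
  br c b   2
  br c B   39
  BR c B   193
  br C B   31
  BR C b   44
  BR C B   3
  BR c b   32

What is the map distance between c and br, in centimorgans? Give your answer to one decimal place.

The two most frequent reciprocal classes, br C b and BR c B, are the parental types, so the F1 was br C b / BR c B.
The two rarest classes, br c b and BR C B, are the double crossovers. Comparing them with the parentals, only the c allele has switched, so c is the middle locus and the order is br – c – b.
Crossovers in the br–c interval produce the single-crossover classes BR C b and br c B (44 + 39 = 83) plus the double crossovers (5).
RF(br–c) = (83 + 5) / 500 = 88/500 = 0.1760 → 17.6 centimorgans.

17.6 centimorgans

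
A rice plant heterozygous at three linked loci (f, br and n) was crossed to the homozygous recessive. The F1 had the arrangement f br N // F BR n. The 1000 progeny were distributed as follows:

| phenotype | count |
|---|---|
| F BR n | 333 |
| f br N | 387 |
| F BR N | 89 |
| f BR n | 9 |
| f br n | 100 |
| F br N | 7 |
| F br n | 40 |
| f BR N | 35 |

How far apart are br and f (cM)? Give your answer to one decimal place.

The two rarest classes, F br N and f BR n, are the double crossovers. Comparing them with the parentals, only the f allele has switched, so f is the middle locus and the order is br – f – n.
Crossovers in the br–f interval produce the single-crossover classes f BR N and F br n (35 + 40 = 75) plus the double crossovers (16).
RF(br–f) = (75 + 16) / 1000 = 91/1000 = 0.0910 → 9.1 cM.

9.1 cM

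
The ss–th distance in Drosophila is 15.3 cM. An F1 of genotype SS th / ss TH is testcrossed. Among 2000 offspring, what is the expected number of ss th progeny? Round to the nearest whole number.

A map distance of 15.3 cM corresponds to a recombination frequency of 0.153.
The F1 is SS th / ss TH, so ss th is a recombinant gamete class with expected frequency r/2 = 0.153/2 = 0.0765.
Expected number = 0.0765 × 2000 = 153.00 ≈ 153.

153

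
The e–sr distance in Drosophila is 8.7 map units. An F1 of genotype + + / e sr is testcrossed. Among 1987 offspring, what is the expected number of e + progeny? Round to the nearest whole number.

A map distance of 8.7 map units corresponds to a recombination frequency of 0.087.
The F1 is + + / e sr, so e + is a recombinant gamete class with expected frequency r/2 = 0.087/2 = 0.0435.
Expected number = 0.0435 × 1987 = 86.43 ≈ 86.

86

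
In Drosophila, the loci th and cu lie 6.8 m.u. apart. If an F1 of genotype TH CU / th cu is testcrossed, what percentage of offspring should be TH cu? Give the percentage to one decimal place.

3.4%

A map distance of 6.8 m.u. corresponds to a recombination frequency of 0.068.
The F1 is TH CU / th cu, so TH cu is a recombinant gamete class with expected frequency r/2 = 0.068/2 = 0.0340.
That is 0.0340 = 3.4% of the progeny.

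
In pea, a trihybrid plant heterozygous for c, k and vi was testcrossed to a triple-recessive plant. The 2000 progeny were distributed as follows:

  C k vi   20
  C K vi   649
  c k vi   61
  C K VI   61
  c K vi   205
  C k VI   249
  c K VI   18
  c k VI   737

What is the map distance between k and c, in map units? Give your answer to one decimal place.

24.6 map units

The two most frequent reciprocal classes, c k VI and C K vi, are the parental types, so the F1 was c k VI / C K vi.
The two rarest classes, c K VI and C k vi, are the double crossovers. Comparing them with the parentals, only the k allele has switched, so k is the middle locus and the order is c – k – vi.
Crossovers in the c–k interval produce the single-crossover classes C k VI and c K vi (249 + 205 = 454) plus the double crossovers (38).
RF(c–k) = (454 + 38) / 2000 = 492/2000 = 0.2460 → 24.6 map units.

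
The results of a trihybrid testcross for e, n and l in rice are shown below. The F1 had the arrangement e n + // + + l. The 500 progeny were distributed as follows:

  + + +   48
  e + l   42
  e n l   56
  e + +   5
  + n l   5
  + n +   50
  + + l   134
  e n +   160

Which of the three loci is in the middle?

n

The two rarest classes, e + + and + n l, are the double crossovers. Comparing them with the parentals, only the n allele has switched, so n is the middle locus and the order is e – n – l.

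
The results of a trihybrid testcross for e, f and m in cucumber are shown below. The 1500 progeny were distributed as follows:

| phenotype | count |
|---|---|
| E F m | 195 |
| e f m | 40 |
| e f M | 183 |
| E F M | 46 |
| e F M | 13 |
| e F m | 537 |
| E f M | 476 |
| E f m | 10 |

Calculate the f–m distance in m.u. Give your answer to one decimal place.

7.3 m.u.

The two most frequent reciprocal classes, e F m and E f M, are the parental types, so the F1 was e F m / E f M.
The two rarest classes, e F M and E f m, are the double crossovers. Comparing them with the parentals, only the m allele has switched, so m is the middle locus and the order is e – m – f.
Crossovers in the m–f interval produce the single-crossover classes e f m and E F M (40 + 46 = 86) plus the double crossovers (23).
RF(m–f) = (86 + 23) / 1500 = 109/1500 = 0.0727 → 7.3 m.u.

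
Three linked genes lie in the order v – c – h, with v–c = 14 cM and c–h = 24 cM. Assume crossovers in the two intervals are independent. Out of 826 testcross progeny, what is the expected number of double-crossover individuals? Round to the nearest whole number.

Map distances give recombination frequencies of 0.140 and 0.240 for the two intervals.
With no interference, expected double-crossover frequency = 0.140 × 0.240 = 0.03360.
Expected number = 0.03360 × 826 = 27.75 ≈ 28.

28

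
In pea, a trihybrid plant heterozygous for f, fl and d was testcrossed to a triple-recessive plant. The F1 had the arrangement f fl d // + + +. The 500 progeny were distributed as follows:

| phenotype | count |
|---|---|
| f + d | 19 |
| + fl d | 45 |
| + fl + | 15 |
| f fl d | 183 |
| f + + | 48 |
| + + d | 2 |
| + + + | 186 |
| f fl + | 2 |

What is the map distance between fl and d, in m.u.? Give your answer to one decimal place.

The two rarest classes, f fl + and + + d, are the double crossovers. Comparing them with the parentals, only the d allele has switched, so d is the middle locus and the order is fl – d – f.
Crossovers in the fl–d interval produce the single-crossover classes f + d and + fl + (19 + 15 = 34) plus the double crossovers (4).
RF(fl–d) = (34 + 4) / 500 = 38/500 = 0.0760 → 7.6 m.u.

7.6 m.u.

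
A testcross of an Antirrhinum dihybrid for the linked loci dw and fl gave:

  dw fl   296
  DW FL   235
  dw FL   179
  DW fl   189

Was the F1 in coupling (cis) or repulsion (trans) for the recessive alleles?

The two most frequent classes are DW FL (235) and dw fl (296); these are the parental (non-recombinant) types.
So the F1 carried DW FL on one chromosome and dw fl on the other — the recessive alleles are on the same chromosome (cis / coupling).

cis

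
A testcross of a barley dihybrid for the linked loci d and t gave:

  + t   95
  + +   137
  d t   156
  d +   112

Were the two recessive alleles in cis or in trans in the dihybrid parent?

The two most frequent classes are + + (137) and d t (156); these are the parental (non-recombinant) types.
So the F1 carried + + on one chromosome and d t on the other — the recessive alleles are on the same chromosome (cis / coupling).

cis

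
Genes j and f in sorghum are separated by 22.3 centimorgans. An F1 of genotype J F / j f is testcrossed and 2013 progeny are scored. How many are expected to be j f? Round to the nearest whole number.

782

A map distance of 22.3 centimorgans corresponds to a recombination frequency of 0.223.
The F1 is J F / j f, so j f is a parental gamete class with expected frequency (1 − r)/2 = 0.777/2 = 0.3885.
Expected number = 0.3885 × 2013 = 782.05 ≈ 782.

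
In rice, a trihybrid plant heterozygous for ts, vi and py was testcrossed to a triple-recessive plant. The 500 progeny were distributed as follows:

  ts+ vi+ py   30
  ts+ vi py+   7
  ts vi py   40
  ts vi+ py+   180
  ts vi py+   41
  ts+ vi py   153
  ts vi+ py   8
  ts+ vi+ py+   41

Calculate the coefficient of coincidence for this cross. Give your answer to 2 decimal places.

0.91

The two most frequent reciprocal classes, ts vi+ py+ and ts+ vi py, are the parental types, so the F1 was ts vi+ py+ / ts+ vi py.
The two rarest classes, ts vi+ py and ts+ vi py+, are the double crossovers. Comparing them with the parentals, only the py allele has switched, so py is the middle locus and the order is vi – py – ts.
vi–py: (71 + 15)/500 = 0.1720; py–ts: (81 + 15)/500 = 0.1920.
Expected DCO frequency = 0.1720 × 0.1920 ≈ 0.03302; observed = 15/500 ≈ 0.03000.
Coefficient of coincidence = 0.03000/0.03302 ≈ 0.91.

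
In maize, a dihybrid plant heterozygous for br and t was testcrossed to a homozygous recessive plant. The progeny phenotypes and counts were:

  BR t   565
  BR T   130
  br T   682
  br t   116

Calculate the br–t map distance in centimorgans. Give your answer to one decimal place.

16.5 centimorgans

The two most frequent classes, BR t (565) and br T (682), are the parental types, so the F1 was BR t / br T.
The recombinant classes are BR T and br t: 130 + 116 = 246.
Recombination frequency = 246/1493 = 0.1648 ≈ 16.5%, i.e. 16.5 centimorgans.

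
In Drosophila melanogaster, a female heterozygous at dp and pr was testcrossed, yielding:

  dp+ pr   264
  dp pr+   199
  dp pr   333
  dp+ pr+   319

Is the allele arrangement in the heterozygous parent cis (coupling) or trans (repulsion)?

The two most frequent classes are dp+ pr+ (319) and dp pr (333); these are the parental (non-recombinant) types.
So the F1 carried dp+ pr+ on one chromosome and dp pr on the other — the recessive alleles are on the same chromosome (cis / coupling).

cis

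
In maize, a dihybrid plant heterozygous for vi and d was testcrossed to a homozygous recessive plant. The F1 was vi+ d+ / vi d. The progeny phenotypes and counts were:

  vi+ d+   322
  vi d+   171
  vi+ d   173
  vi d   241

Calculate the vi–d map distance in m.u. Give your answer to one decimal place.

37.9 m.u.

The recombinant classes are vi+ d and vi d+: 173 + 171 = 344.
Recombination frequency = 344/907 = 0.3793 ≈ 37.9%, i.e. 37.9 m.u.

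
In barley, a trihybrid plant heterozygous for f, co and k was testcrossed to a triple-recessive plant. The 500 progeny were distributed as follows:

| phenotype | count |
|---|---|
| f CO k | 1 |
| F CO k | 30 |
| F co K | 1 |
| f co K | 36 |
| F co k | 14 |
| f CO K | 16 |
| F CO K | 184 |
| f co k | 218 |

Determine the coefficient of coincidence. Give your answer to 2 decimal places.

The two most frequent reciprocal classes, f co k and F CO K, are the parental types, so the F1 was f co k / F CO K.
The two rarest classes, f CO k and F co K, are the double crossovers. Comparing them with the parentals, only the co allele has switched, so co is the middle locus and the order is k – co – f.
k–co: (66 + 2)/500 = 0.1360; co–f: (30 + 2)/500 = 0.0640.
Expected DCO frequency = 0.1360 × 0.0640 ≈ 0.00870; observed = 2/500 ≈ 0.00400.
Coefficient of coincidence = 0.00400/0.00870 ≈ 0.46.

0.46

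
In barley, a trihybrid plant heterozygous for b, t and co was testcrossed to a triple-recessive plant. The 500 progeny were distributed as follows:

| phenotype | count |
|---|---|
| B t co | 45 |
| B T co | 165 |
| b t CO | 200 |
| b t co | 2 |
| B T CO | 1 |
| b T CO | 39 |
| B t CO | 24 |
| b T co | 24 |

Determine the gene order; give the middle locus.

The two most frequent reciprocal classes, B T co and b t CO, are the parental types, so the F1 was B T co / b t CO.
The two rarest classes, B T CO and b t co, are the double crossovers. Comparing them with the parentals, only the co allele has switched, so co is the middle locus and the order is t – co – b.

co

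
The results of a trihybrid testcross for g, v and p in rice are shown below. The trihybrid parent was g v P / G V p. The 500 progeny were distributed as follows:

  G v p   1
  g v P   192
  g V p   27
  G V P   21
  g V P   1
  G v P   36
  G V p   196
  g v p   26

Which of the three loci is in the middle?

The two rarest classes, g V P and G v p, are the double crossovers. Comparing them with the parentals, only the v allele has switched, so v is the middle locus and the order is g – v – p.

v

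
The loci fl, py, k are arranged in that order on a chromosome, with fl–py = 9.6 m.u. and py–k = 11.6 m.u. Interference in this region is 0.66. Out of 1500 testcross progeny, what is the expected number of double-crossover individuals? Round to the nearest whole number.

6

Map distances give recombination frequencies of 0.096 and 0.116 for the two intervals.
With interference 0.66 (so coincidence = 0.34), expected double-crossover frequency = 0.096 × 0.116 × 0.34 = 0.00379.
Expected number = 0.00379 × 1500 = 5.68 ≈ 6.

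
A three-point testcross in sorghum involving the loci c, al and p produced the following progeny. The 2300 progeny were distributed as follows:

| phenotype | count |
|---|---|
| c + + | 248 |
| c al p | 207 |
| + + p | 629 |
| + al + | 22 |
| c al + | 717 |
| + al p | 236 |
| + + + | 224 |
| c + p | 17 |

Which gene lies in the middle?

The two most frequent reciprocal classes, c al + and + + p, are the parental types, so the F1 was c al + / + + p.
The two rarest classes, + al + and c + p, are the double crossovers. Comparing them with the parentals, only the c allele has switched, so c is the middle locus and the order is p – c – al.

c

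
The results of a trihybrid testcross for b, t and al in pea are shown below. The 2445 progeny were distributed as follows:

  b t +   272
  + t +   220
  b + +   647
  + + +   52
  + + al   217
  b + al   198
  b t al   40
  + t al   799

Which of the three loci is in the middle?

The two most frequent reciprocal classes, b + + and + t al, are the parental types, so the F1 was b + + / + t al.
The two rarest classes, + + + and b t al, are the double crossovers. Comparing them with the parentals, only the b allele has switched, so b is the middle locus and the order is al – b – t.

b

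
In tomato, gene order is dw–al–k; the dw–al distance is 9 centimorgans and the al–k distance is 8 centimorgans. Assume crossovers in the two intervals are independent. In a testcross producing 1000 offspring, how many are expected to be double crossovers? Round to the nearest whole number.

7

Map distances give recombination frequencies of 0.090 and 0.080 for the two intervals.
With no interference, expected double-crossover frequency = 0.090 × 0.080 = 0.00720.
Expected number = 0.00720 × 1000 = 7.20 ≈ 7.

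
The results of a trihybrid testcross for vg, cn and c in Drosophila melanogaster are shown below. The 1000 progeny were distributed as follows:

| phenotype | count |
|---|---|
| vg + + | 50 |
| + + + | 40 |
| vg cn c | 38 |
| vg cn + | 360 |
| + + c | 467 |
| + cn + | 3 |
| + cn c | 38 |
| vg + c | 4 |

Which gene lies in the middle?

vg

The two most frequent reciprocal classes, + + c and vg cn +, are the parental types, so the F1 was + + c / vg cn +.
The two rarest classes, vg + c and + cn +, are the double crossovers. Comparing them with the parentals, only the vg allele has switched, so vg is the middle locus and the order is cn – vg – c.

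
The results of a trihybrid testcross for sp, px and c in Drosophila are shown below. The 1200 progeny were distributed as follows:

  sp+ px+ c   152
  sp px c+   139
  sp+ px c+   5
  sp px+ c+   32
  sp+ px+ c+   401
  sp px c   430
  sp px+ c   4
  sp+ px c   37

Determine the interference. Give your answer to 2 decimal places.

0.54

The two most frequent reciprocal classes, sp+ px+ c+ and sp px c, are the parental types, so the F1 was sp+ px+ c+ / sp px c.
The two rarest classes, sp+ px c+ and sp px+ c, are the double crossovers. Comparing them with the parentals, only the px allele has switched, so px is the middle locus and the order is sp – px – c.
sp–px: (69 + 9)/1200 = 0.0650; px–c: (291 + 9)/1200 = 0.2500.
Expected DCO frequency = 0.0650 × 0.2500 ≈ 0.01625; observed = 9/1200 ≈ 0.00750.
Coefficient of coincidence = 0.00750/0.01625 ≈ 0.46; interference = 1 − 0.46 = 0.54.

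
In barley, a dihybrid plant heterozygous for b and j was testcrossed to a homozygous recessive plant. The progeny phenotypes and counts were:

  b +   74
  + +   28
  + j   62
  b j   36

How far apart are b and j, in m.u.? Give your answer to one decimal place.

The two most frequent classes, + j (62) and b + (74), are the parental types, so the F1 was + j / b +.
The recombinant classes are + + and b j: 28 + 36 = 64.
Recombination frequency = 64/200 = 0.3200 ≈ 32.0%, i.e. 32.0 m.u.

32.0 m.u.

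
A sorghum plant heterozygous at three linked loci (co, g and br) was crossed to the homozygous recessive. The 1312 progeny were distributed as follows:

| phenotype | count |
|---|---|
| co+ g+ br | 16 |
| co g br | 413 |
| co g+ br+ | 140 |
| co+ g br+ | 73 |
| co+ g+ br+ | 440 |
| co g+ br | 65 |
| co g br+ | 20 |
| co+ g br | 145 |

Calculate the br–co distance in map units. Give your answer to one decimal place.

The two most frequent reciprocal classes, co g br and co+ g+ br+, are the parental types, so the F1 was co g br / co+ g+ br+.
The two rarest classes, co g br+ and co+ g+ br, are the double crossovers. Comparing them with the parentals, only the br allele has switched, so br is the middle locus and the order is g – br – co.
Crossovers in the br–co interval produce the single-crossover classes co+ g br and co g+ br+ (145 + 140 = 285) plus the double crossovers (36).
RF(br–co) = (285 + 36) / 1312 = 321/1312 = 0.2447 → 24.5 map units.

24.5 map units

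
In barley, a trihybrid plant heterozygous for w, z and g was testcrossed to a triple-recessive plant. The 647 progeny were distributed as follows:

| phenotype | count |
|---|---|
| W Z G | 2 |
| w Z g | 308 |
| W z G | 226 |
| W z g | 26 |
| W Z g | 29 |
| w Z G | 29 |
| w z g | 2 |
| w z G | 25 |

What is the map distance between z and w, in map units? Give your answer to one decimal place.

9.0 map units

The two most frequent reciprocal classes, W z G and w Z g, are the parental types, so the F1 was W z G / w Z g.
The two rarest classes, W Z G and w z g, are the double crossovers. Comparing them with the parentals, only the z allele has switched, so z is the middle locus and the order is g – z – w.
Crossovers in the z–w interval produce the single-crossover classes w z G and W Z g (25 + 29 = 54) plus the double crossovers (4).
RF(z–w) = (54 + 4) / 647 = 58/647 = 0.0896 → 9.0 map units.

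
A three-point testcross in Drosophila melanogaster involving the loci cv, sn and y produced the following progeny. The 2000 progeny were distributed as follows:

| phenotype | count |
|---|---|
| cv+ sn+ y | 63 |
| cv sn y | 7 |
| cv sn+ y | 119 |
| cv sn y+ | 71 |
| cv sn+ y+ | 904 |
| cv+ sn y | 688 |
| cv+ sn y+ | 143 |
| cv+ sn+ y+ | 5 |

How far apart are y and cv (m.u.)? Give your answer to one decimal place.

13.7 m.u.

The two most frequent reciprocal classes, cv+ sn y and cv sn+ y+, are the parental types, so the F1 was cv+ sn y / cv sn+ y+.
The two rarest classes, cv sn y and cv+ sn+ y+, are the double crossovers. Comparing them with the parentals, only the cv allele has switched, so cv is the middle locus and the order is sn – cv – y.
Crossovers in the cv–y interval produce the single-crossover classes cv+ sn y+ and cv sn+ y (143 + 119 = 262) plus the double crossovers (12).
RF(cv–y) = (262 + 12) / 2000 = 274/2000 = 0.1370 → 13.7 m.u.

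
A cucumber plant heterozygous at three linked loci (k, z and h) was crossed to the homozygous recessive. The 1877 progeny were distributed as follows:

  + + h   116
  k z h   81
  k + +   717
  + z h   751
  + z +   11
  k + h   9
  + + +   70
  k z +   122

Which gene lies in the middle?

The two most frequent reciprocal classes, + z h and k + +, are the parental types, so the F1 was + z h / k + +.
The two rarest classes, + z + and k + h, are the double crossovers. Comparing them with the parentals, only the h allele has switched, so h is the middle locus and the order is z – h – k.

h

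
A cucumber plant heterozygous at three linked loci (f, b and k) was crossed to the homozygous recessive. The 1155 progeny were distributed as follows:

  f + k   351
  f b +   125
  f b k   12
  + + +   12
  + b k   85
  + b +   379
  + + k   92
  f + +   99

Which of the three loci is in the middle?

The two most frequent reciprocal classes, f + k and + b +, are the parental types, so the F1 was f + k / + b +.
The two rarest classes, f b k and + + +, are the double crossovers. Comparing them with the parentals, only the b allele has switched, so b is the middle locus and the order is k – b – f.

b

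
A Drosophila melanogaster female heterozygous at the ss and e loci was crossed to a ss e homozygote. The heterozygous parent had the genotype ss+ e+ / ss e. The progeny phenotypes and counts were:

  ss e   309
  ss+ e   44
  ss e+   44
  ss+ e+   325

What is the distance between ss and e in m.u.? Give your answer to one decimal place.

The recombinant classes are ss+ e and ss e+: 44 + 44 = 88.
Recombination frequency = 88/722 = 0.1219 ≈ 12.2%, i.e. 12.2 m.u.

12.2 m.u.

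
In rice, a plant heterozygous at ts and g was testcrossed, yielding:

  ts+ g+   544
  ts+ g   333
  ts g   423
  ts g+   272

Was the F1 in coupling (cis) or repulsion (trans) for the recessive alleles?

The two most frequent classes are ts+ g+ (544) and ts g (423); these are the parental (non-recombinant) types.
So the F1 carried ts+ g+ on one chromosome and ts g on the other — the recessive alleles are on the same chromosome (cis / coupling).

cis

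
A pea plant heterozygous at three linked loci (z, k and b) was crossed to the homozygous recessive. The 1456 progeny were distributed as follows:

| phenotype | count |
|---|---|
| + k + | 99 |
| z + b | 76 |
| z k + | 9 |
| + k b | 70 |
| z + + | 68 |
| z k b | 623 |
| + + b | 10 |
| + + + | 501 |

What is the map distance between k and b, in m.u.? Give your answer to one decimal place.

13.3 m.u.

The two most frequent reciprocal classes, z k b and + + +, are the parental types, so the F1 was z k b / + + +.
The two rarest classes, z k + and + + b, are the double crossovers. Comparing them with the parentals, only the b allele has switched, so b is the middle locus and the order is k – b – z.
Crossovers in the k–b interval produce the single-crossover classes z + b and + k + (76 + 99 = 175) plus the double crossovers (19).
RF(k–b) = (175 + 19) / 1456 = 194/1456 = 0.1332 → 13.3 m.u.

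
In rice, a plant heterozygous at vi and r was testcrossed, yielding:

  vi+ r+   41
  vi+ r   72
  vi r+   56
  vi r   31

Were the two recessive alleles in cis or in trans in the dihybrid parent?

The two most frequent classes are vi+ r (72) and vi r+ (56); these are the parental (non-recombinant) types.
So the F1 carried vi+ r on one chromosome and vi r+ on the other — the recessive alleles are on opposite chromosomes (trans / repulsion).

trans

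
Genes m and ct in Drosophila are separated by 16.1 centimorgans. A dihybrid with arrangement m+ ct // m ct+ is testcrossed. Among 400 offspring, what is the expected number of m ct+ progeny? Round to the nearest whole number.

A map distance of 16.1 centimorgans corresponds to a recombination frequency of 0.161.
The F1 is m+ ct / m ct+, so m ct+ is a parental gamete class with expected frequency (1 − r)/2 = 0.839/2 = 0.4195.
Expected number = 0.4195 × 400 = 167.80 ≈ 168.

168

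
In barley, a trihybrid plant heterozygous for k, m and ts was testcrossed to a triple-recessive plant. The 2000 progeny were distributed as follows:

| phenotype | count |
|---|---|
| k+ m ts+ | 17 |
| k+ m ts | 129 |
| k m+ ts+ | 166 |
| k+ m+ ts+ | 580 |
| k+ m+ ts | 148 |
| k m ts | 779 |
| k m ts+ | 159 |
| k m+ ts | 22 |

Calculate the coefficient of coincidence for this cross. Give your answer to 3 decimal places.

The two most frequent reciprocal classes, k+ m+ ts+ and k m ts, are the parental types, so the F1 was k+ m+ ts+ / k m ts.
The two rarest classes, k+ m ts+ and k m+ ts, are the double crossovers. Comparing them with the parentals, only the m allele has switched, so m is the middle locus and the order is k – m – ts.
k–m: (295 + 39)/2000 = 0.1670; m–ts: (307 + 39)/2000 = 0.1730.
Expected DCO frequency = 0.1670 × 0.1730 ≈ 0.02889; observed = 39/2000 ≈ 0.01950.
Coefficient of coincidence = 0.01950/0.02889 ≈ 0.675.

0.675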